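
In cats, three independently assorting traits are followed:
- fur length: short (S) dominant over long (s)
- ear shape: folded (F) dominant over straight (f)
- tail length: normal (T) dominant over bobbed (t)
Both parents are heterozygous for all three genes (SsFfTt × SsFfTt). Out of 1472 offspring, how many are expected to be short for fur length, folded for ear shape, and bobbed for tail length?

Trihybrid cross: SsFfTt × SsFfTt
Each trait segregates independently with a 3:1 phenotypic ratio, so each gene contributes 3/4 (dominant) or 1/4 (recessive).
Target: short (fur length), folded (ear shape), bobbed (tail length)
Probability = product of independent per-trait probabilities
= 3/4 × 3/4 × 1/4 = 9/64
Expected count = 9/64 × 1472 = 207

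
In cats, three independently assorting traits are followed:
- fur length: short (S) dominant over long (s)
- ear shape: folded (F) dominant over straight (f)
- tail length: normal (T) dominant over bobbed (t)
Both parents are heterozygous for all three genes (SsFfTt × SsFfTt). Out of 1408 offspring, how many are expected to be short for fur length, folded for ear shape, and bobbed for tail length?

Trihybrid cross: SsFfTt × SsFfTt
Each trait segregates independently with a 3:1 phenotypic ratio, so each gene contributes 3/4 (dominant) or 1/4 (recessive).
Target: short (fur length), folded (ear shape), bobbed (tail length)
Probability = product of independent per-trait probabilities
= 3/4 × 3/4 × 1/4 = 9/64
Expected count = 9/64 × 1408 = 198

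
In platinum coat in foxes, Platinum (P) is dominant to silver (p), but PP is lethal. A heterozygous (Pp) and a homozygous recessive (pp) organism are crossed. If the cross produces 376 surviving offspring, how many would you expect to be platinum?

Cross: Pp × pp
Punnett square offspring (before lethality): 2 Pp, 2 pp
No PP offspring are produced in this cross.
platinum: 2 out of 4 → fraction 1/2
Expected count = 1/2 × 376 = 188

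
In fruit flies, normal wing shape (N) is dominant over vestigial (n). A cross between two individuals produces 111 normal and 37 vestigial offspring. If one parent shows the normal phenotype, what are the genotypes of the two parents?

Observed offspring: 111 normal, 37 vestigial
The observed ratio simplifies to 3:1. Vestigial (nn) offspring appear, so each parent must contribute one n allele. The parent stated to show normal carries N, so it is Nn. The other parent is then either Nn or nn: Nn × nn would give a 1:1 split, whereas Nn × Nn gives 3:1 — matching the data. So both parents are heterozygous (Nn × Nn).
Parent genotypes: Nn × Nn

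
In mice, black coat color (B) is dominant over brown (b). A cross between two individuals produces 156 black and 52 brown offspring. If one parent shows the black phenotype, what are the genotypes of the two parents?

Observed offspring: 156 black, 52 brown
The observed ratio simplifies to 3:1. Brown (bb) offspring appear, so each parent must contribute one b allele. The parent stated to show black carries B, so it is Bb. The other parent is then either Bb or bb: Bb × bb would give a 1:1 split, whereas Bb × Bb gives 3:1 — matching the data. So both parents are heterozygous (Bb × Bb).
Parent genotypes: Bb × Bb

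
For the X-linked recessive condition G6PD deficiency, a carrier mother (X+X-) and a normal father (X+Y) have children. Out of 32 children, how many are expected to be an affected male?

Cross: X+X- × X+Y
Offspring: 1 X+X+, 1 X+Y, 1 X+X-, 1 X-Y
Probability of an affected male: 1/4
Expected count = 1/4 × 32 = 8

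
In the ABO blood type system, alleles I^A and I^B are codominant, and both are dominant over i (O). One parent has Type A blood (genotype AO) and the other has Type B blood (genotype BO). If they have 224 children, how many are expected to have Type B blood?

Cross: AO × BO
Possible offspring genotypes: 1 AB, 1 AO, 1 BO, 1 OO
Blood type counts: 1 Type AB, 1 Type A, 1 Type B, 1 Type O
Probability of Type B: 1/4
Expected count = 1/4 × 224 = 56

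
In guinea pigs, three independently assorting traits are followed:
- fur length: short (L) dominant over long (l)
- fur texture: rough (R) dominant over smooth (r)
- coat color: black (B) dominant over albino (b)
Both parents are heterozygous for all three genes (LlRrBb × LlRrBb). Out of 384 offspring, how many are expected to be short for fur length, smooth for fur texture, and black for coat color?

Trihybrid cross: LlRrBb × LlRrBb
Each trait segregates independently with a 3:1 phenotypic ratio, so each gene contributes 3/4 (dominant) or 1/4 (recessive).
Target: short (fur length), smooth (fur texture), black (coat color)
Probability = product of independent per-trait probabilities
= 3/4 × 1/4 × 3/4 = 9/64
Expected count = 9/64 × 384 = 54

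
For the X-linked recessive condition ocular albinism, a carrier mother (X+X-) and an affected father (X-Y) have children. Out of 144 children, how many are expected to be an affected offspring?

Cross: X+X- × X-Y
Offspring: 1 X+X-, 1 X+Y, 1 X-X-, 1 X-Y
Probability of an affected offspring: 2/4 = 1/2
Expected count = 1/2 × 144 = 72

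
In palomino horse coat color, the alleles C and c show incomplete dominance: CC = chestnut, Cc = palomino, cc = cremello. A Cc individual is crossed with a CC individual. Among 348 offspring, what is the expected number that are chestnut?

Punnett square for Cc × CC:
Offspring genotypes: 2 CC, 2 Cc
Phenotype counts: 2 chestnut, 2 palomino
chestnut: 2 out of 4 → fraction 1/2
Expected count = 1/2 × 348 = 174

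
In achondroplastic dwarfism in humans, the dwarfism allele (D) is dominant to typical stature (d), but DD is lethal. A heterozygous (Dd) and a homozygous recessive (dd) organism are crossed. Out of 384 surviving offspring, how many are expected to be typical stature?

Cross: Dd × dd
Punnett square offspring (before lethality): 2 Dd, 2 dd
No DD offspring are produced in this cross.
typical stature: 2 out of 4 → fraction 1/2
Expected count = 1/2 × 384 = 192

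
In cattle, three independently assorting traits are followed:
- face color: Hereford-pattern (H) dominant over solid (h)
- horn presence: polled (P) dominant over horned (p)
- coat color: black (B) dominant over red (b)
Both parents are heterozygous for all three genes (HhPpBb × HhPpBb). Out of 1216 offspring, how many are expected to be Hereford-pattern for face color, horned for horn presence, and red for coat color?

Trihybrid cross: HhPpBb × HhPpBb
Each trait segregates independently with a 3:1 phenotypic ratio, so each gene contributes 3/4 (dominant) or 1/4 (recessive).
Target: Hereford-pattern (face color), horned (horn presence), red (coat color)
Probability = product of independent per-trait probabilities
= 3/4 × 1/4 × 1/4 = 3/64
Expected count = 3/64 × 1216 = 57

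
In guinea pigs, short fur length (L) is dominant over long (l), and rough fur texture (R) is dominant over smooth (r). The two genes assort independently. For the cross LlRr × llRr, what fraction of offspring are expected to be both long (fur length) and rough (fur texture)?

Dihybrid cross LlRr × llRr — consider each gene separately:
fur length: Ll × ll → 2 Ll, 2 ll → 2 L_ : 2 ll (out of 4)
fur texture: Rr × Rr → 1 RR, 2 Rr, 1 rr → 3 R_ : 1 rr (out of 4)
Looking for: long (ll) and rough (R_)
P(long) = 2/4, P(rough) = 3/4
P(both) = 2/4 × 3/4 = 6/16 = 3/8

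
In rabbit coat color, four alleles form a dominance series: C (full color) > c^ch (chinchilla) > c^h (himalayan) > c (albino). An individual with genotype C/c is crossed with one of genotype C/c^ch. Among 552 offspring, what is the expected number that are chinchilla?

Cross: C/c × C/c^ch
Allele dominance: C > c^ch > c^h > c
Offspring genotypes: 1 C/C, 1 C/c^ch, 1 C/c, 1 c^ch/c
Phenotype counts: 3 full color, 1 chinchilla
chinchilla: 1 out of 4 → fraction 1/4
Expected count = 1/4 × 552 = 138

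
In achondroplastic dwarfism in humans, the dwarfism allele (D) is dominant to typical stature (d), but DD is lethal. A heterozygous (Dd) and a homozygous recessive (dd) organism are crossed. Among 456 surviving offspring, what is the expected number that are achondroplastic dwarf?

Cross: Dd × dd
Punnett square offspring (before lethality): 2 Dd, 2 dd
No DD offspring are produced in this cross.
achondroplastic dwarf: 2 out of 4 → fraction 1/2
Expected count = 1/2 × 456 = 228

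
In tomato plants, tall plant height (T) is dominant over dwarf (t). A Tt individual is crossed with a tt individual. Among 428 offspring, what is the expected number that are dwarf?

Punnett square for Tt × tt:
Offspring genotypes: 2 Tt, 2 tt
tall: 2, dwarf: 2
dwarf: 2 out of 4 → fraction 1/2
Expected count = 1/2 × 428 = 214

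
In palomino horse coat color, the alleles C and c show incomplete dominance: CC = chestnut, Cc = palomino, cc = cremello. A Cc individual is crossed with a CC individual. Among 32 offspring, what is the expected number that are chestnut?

Punnett square for Cc × CC:
Offspring genotypes: 2 CC, 2 Cc
Phenotype counts: 2 chestnut, 2 palomino
chestnut: 2 out of 4 → fraction 1/2
Expected count = 1/2 × 32 = 16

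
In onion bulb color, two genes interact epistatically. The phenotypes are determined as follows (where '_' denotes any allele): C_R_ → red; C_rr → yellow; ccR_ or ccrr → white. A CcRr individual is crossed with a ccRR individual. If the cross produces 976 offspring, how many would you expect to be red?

Cross: CcRr × ccRR — consider each gene separately:
C gene: Cc × cc → 2 Cc, 2 cc → 2 C_ : 2 cc (out of 4)
R gene: Rr × RR → 2 RR, 2 Rr → 4 R_ (out of 4)
Genotype classes (out of 4 × 4 = 16): C_R_ = 2×4 = 8; ccR_ = 2×4 = 8
Apply the phenotype rules: C_R_ (8) → red; ccR_ (8) → white
Phenotype counts (out of 16): 8 red, 8 white
red: 8 out of 16 → fraction 1/2
Expected count = 1/2 × 976 = 488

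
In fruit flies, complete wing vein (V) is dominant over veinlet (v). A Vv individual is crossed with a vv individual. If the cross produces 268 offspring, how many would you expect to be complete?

Punnett square for Vv × vv:
Offspring genotypes: 2 Vv, 2 vv
complete: 2, veinlet: 2
complete: 2 out of 4 → fraction 1/2
Expected count = 1/2 × 268 = 134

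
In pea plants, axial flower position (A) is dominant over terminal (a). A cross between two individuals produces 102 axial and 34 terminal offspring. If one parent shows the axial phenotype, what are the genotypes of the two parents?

Observed offspring: 102 axial, 34 terminal
The observed ratio simplifies to 3:1. Terminal (aa) offspring appear, so each parent must contribute one a allele. The parent stated to show axial carries A, so it is Aa. The other parent is then either Aa or aa: Aa × aa would give a 1:1 split, whereas Aa × Aa gives 3:1 — matching the data. So both parents are heterozygous (Aa × Aa).
Parent genotypes: Aa × Aa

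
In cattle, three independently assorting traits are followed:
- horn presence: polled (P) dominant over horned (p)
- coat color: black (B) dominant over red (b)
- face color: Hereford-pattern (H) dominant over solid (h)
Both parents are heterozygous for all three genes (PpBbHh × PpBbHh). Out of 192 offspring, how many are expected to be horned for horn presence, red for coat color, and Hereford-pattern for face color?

Trihybrid cross: PpBbHh × PpBbHh
Each trait segregates independently with a 3:1 phenotypic ratio, so each gene contributes 3/4 (dominant) or 1/4 (recessive).
Target: horned (horn presence), red (coat color), Hereford-pattern (face color)
Probability = product of independent per-trait probabilities
= 1/4 × 1/4 × 3/4 = 3/64
Expected count = 3/64 × 192 = 9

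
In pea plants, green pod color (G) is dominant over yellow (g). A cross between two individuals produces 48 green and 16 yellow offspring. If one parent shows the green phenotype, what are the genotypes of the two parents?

Observed offspring: 48 green, 16 yellow
The observed ratio simplifies to 3:1. Yellow (gg) offspring appear, so each parent must contribute one g allele. The parent stated to show green carries G, so it is Gg. The other parent is then either Gg or gg: Gg × gg would give a 1:1 split, whereas Gg × Gg gives 3:1 — matching the data. So both parents are heterozygous (Gg × Gg).
Parent genotypes: Gg × Gg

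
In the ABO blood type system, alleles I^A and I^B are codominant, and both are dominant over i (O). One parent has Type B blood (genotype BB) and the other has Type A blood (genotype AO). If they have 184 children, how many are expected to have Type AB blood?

Cross: BB × AO
Possible offspring genotypes: 2 AB, 2 BO
Blood type counts: 2 Type AB, 2 Type B
Probability of Type AB: 2/4 = 1/2
Expected count = 1/2 × 184 = 92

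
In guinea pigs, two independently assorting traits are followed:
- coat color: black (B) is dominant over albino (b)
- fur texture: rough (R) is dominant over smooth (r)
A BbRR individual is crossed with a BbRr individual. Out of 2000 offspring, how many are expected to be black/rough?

Dihybrid cross BbRR × BbRr — consider each gene separately:
coat color: Bb × Bb → 1 BB, 2 Bb, 1 bb → 3 B_ : 1 bb (out of 4)
fur texture: RR × Rr → 2 RR, 2 Rr → 4 R_ (out of 4)
Combine (counts out of 4 × 4 = 16): black/rough (B_R_) = 3×4 = 12; albino/rough (bbR_) = 1×4 = 4
Phenotype counts (out of 16): 12 black/rough, 4 albino/rough
black/rough: 12 out of 16 → fraction 3/4
Expected count = 3/4 × 2000 = 1500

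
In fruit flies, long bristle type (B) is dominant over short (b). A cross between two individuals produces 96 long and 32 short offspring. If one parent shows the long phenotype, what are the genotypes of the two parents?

Observed offspring: 96 long, 32 short
The observed ratio simplifies to 3:1. Short (bb) offspring appear, so each parent must contribute one b allele. The parent stated to show long carries B, so it is Bb. The other parent is then either Bb or bb: Bb × bb would give a 1:1 split, whereas Bb × Bb gives 3:1 — matching the data. So both parents are heterozygous (Bb × Bb).
Parent genotypes: Bb × Bb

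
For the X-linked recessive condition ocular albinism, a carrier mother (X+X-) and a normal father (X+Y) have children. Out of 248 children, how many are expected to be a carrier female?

Cross: X+X- × X+Y
Offspring: 1 X+X+, 1 X+Y, 1 X+X-, 1 X-Y
Probability of a carrier female: 1/4
Expected count = 1/4 × 248 = 62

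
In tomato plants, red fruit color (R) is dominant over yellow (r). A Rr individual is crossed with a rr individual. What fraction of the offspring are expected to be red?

Punnett square for Rr × rr:
Offspring genotypes: 2 Rr, 2 rr
red: 2, yellow: 2
red: 2 out of 4
Probability: 2/4 = 1/2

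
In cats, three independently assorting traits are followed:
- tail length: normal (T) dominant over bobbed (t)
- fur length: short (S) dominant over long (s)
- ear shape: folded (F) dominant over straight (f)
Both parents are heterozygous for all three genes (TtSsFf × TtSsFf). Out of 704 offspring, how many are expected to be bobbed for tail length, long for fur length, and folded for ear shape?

Trihybrid cross: TtSsFf × TtSsFf
Each trait segregates independently with a 3:1 phenotypic ratio, so each gene contributes 3/4 (dominant) or 1/4 (recessive).
Target: bobbed (tail length), long (fur length), folded (ear shape)
Probability = product of independent per-trait probabilities
= 1/4 × 1/4 × 3/4 = 3/64
Expected count = 3/64 × 704 = 33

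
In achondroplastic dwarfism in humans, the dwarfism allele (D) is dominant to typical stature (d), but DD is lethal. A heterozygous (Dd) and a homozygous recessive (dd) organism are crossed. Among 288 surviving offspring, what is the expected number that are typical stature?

Cross: Dd × dd
Punnett square offspring (before lethality): 2 Dd, 2 dd
No DD offspring are produced in this cross.
typical stature: 2 out of 4 → fraction 1/2
Expected count = 1/2 × 288 = 144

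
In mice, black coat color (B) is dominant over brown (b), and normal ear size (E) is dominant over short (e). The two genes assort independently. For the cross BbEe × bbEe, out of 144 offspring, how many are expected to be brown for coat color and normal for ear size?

Dihybrid cross BbEe × bbEe — consider each gene separately:
coat color: Bb × bb → 2 Bb, 2 bb → 2 B_ : 2 bb (out of 4)
ear size: Ee × Ee → 1 EE, 2 Ee, 1 ee → 3 E_ : 1 ee (out of 4)
Looking for: brown (bb) and normal (E_)
P(brown) = 2/4, P(normal) = 3/4
P(both) = 2/4 × 3/4 = 6/16 = 3/8
Expected count = 3/8 × 144 = 54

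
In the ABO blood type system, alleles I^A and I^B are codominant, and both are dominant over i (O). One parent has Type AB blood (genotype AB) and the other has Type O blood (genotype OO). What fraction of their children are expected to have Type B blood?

Cross: AB × OO
Possible offspring genotypes: 2 AO, 2 BO
Blood type counts: 2 Type A, 2 Type B
Probability of Type B: 2/4 = 1/2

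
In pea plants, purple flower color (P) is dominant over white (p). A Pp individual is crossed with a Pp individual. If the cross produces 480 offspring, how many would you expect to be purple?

Punnett square for Pp × Pp:
Offspring genotypes: 1 PP, 2 Pp, 1 pp
purple: 3, white: 1
purple: 3 out of 4 → fraction 3/4
Expected count = 3/4 × 480 = 360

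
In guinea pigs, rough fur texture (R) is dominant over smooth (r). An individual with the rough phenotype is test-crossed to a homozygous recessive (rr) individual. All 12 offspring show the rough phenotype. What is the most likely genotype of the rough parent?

Test cross: ? × rr
All offspring are rough.
If the unknown parent were heterozygous (Rr), about half of 12 offspring would be smooth; none are. The unknown parent is most likely homozygous dominant (RR).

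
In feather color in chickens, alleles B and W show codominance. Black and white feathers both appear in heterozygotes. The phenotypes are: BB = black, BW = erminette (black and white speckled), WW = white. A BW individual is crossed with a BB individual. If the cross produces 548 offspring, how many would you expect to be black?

Punnett square for BW × BB:
Offspring genotypes: 2 BB, 2 BW
Phenotype counts: 2 black, 2 erminette (black and white speckled)
black: 2 out of 4 → fraction 1/2
Expected count = 1/2 × 548 = 274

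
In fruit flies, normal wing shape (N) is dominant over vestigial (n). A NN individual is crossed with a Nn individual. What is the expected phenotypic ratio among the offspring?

Punnett square for NN × Nn:
Offspring genotypes: 2 NN, 2 Nn
normal: 4, vestigial: 0
Ratio: all normal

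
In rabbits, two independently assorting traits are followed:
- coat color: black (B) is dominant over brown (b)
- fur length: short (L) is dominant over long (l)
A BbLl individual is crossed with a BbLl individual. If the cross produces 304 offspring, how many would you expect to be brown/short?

Dihybrid cross BbLl × BbLl — consider each gene separately:
coat color: Bb × Bb → 1 BB, 2 Bb, 1 bb → 3 B_ : 1 bb (out of 4)
fur length: Ll × Ll → 1 LL, 2 Ll, 1 ll → 3 L_ : 1 ll (out of 4)
Combine (counts out of 4 × 4 = 16): black/short (B_L_) = 3×3 = 9; black/long (B_ll) = 3×1 = 3; brown/short (bbL_) = 1×3 = 3; brown/long (bbll) = 1×1 = 1
Phenotype counts (out of 16): 9 black/short, 3 black/long, 3 brown/short, 1 brown/long
brown/short: 3 out of 16 → fraction 3/16
Expected count = 3/16 × 304 = 57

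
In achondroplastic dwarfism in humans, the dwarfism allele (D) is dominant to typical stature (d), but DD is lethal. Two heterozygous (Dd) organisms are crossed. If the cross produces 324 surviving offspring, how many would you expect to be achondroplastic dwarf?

Cross: Dd × Dd
Punnett square offspring (before lethality): 1 DD, 2 Dd, 1 dd
The DD genotype is lethal (embryos die); surviving offspring: 2 Dd, 1 dd
achondroplastic dwarf: 2 out of 3 → fraction 2/3
Expected count = 2/3 × 324 = 216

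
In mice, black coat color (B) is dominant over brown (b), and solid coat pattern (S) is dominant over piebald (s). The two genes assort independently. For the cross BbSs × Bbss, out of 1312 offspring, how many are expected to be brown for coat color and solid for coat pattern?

Dihybrid cross BbSs × Bbss — consider each gene separately:
coat color: Bb × Bb → 1 BB, 2 Bb, 1 bb → 3 B_ : 1 bb (out of 4)
coat pattern: Ss × ss → 2 Ss, 2 ss → 2 S_ : 2 ss (out of 4)
Looking for: brown (bb) and solid (S_)
P(brown) = 1/4, P(solid) = 2/4
P(both) = 1/4 × 2/4 = 2/16 = 1/8
Expected count = 1/8 × 1312 = 164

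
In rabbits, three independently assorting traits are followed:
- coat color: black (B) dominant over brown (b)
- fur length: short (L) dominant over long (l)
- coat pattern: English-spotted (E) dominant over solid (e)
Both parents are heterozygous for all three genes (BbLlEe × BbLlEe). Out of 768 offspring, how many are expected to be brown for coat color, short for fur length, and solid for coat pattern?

Trihybrid cross: BbLlEe × BbLlEe
Each trait segregates independently with a 3:1 phenotypic ratio, so each gene contributes 3/4 (dominant) or 1/4 (recessive).
Target: brown (coat color), short (fur length), solid (coat pattern)
Probability = product of independent per-trait probabilities
= 1/4 × 3/4 × 1/4 = 3/64
Expected count = 3/64 × 768 = 36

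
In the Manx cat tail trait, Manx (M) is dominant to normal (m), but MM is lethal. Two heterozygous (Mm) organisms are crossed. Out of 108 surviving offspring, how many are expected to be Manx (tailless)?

Cross: Mm × Mm
Punnett square offspring (before lethality): 1 MM, 2 Mm, 1 mm
The MM genotype is lethal (embryos die); surviving offspring: 2 Mm, 1 mm
Manx (tailless): 2 out of 3 → fraction 2/3
Expected count = 2/3 × 108 = 72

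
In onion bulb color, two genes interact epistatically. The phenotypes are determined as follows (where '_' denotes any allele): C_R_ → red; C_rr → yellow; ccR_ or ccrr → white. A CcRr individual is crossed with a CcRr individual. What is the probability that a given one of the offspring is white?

Cross: CcRr × CcRr — consider each gene separately:
C gene: Cc × Cc → 1 CC, 2 Cc, 1 cc → 3 C_ : 1 cc (out of 4)
R gene: Rr × Rr → 1 RR, 2 Rr, 1 rr → 3 R_ : 1 rr (out of 4)
Genotype classes (out of 4 × 4 = 16): C_R_ = 3×3 = 9; C_rr = 3×1 = 3; ccR_ = 1×3 = 3; ccrr = 1×1 = 1
Apply the phenotype rules: C_R_ (9) → red; C_rr (3) → yellow; ccR_ (3) + ccrr (1) → white
Phenotype counts (out of 16): 9 red, 3 yellow, 4 white
white: 4 out of 16
Probability: 4/16 = 1/4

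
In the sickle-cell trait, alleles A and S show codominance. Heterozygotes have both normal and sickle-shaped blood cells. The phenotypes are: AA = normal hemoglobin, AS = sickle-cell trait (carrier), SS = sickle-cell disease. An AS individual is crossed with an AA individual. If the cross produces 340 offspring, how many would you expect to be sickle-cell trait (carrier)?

Punnett square for AS × AA:
Offspring genotypes: 2 AA, 2 AS
Phenotype counts: 2 normal hemoglobin, 2 sickle-cell trait (carrier)
sickle-cell trait (carrier): 2 out of 4 → fraction 1/2
Expected count = 1/2 × 340 = 170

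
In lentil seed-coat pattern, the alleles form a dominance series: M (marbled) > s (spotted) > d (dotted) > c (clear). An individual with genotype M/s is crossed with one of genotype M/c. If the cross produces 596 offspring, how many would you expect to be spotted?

Cross: M/s × M/c
Allele dominance: M > s > d > c
Offspring genotypes: 1 M/M, 1 M/c, 1 M/s, 1 s/c
Phenotype counts: 3 marbled, 1 spotted
spotted: 1 out of 4 → fraction 1/4
Expected count = 1/4 × 596 = 149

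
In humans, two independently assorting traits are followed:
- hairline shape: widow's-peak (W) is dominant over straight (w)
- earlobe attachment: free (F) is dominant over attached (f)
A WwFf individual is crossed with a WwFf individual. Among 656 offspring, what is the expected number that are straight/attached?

Dihybrid cross WwFf × WwFf — consider each gene separately:
hairline shape: Ww × Ww → 1 WW, 2 Ww, 1 ww → 3 W_ : 1 ww (out of 4)
earlobe attachment: Ff × Ff → 1 FF, 2 Ff, 1 ff → 3 F_ : 1 ff (out of 4)
Combine (counts out of 4 × 4 = 16): widow's-peak/free (W_F_) = 3×3 = 9; widow's-peak/attached (W_ff) = 3×1 = 3; straight/free (wwF_) = 1×3 = 3; straight/attached (wwff) = 1×1 = 1
Phenotype counts (out of 16): 9 widow's-peak/free, 3 widow's-peak/attached, 3 straight/free, 1 straight/attached
straight/attached: 1 out of 16 → fraction 1/16
Expected count = 1/16 × 656 = 41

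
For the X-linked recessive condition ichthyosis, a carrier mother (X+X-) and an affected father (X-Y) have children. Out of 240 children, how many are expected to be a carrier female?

Cross: X+X- × X-Y
Offspring: 1 X+X-, 1 X+Y, 1 X-X-, 1 X-Y
Probability of a carrier female: 1/4
Expected count = 1/4 × 240 = 60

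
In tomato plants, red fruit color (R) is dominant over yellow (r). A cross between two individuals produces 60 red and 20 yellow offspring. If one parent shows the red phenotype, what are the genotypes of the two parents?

Observed offspring: 60 red, 20 yellow
The observed ratio simplifies to 3:1. Yellow (rr) offspring appear, so each parent must contribute one r allele. The parent stated to show red carries R, so it is Rr. The other parent is then either Rr or rr: Rr × rr would give a 1:1 split, whereas Rr × Rr gives 3:1 — matching the data. So both parents are heterozygous (Rr × Rr).
Parent genotypes: Rr × Rr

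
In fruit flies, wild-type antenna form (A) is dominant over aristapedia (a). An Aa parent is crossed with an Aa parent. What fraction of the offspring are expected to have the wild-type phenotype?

Punnett square for Aa × Aa:
Offspring genotypes: 1 AA, 2 Aa, 1 aa
Total offspring: 4
Count with target: 3
Probability: 3/4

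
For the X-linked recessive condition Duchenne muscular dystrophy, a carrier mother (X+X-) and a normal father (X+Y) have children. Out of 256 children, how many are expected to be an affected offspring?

Cross: X+X- × X+Y
Offspring: 1 X+X+, 1 X+Y, 1 X+X-, 1 X-Y
Probability of an affected offspring: 1/4
Expected count = 1/4 × 256 = 64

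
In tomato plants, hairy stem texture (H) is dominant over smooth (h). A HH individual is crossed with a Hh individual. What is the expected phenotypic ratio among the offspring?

Punnett square for HH × Hh:
Offspring genotypes: 2 HH, 2 Hh
hairy: 4, smooth: 0
Ratio: all hairy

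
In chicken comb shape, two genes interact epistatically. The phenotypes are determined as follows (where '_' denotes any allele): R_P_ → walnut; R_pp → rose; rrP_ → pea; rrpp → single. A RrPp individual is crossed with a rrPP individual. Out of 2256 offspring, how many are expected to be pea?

Cross: RrPp × rrPP — consider each gene separately:
R gene: Rr × rr → 2 Rr, 2 rr → 2 R_ : 2 rr (out of 4)
P gene: Pp × PP → 2 PP, 2 Pp → 4 P_ (out of 4)
Genotype classes (out of 4 × 4 = 16): R_P_ = 2×4 = 8; rrP_ = 2×4 = 8
Apply the phenotype rules: R_P_ (8) → walnut; rrP_ (8) → pea
Phenotype counts (out of 16): 8 walnut, 8 pea
pea: 8 out of 16 → fraction 1/2
Expected count = 1/2 × 2256 = 1128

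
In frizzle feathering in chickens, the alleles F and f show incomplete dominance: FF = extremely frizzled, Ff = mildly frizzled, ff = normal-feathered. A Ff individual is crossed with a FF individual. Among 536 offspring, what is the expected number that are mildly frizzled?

Punnett square for Ff × FF:
Offspring genotypes: 2 FF, 2 Ff
Phenotype counts: 2 extremely frizzled, 2 mildly frizzled
mildly frizzled: 2 out of 4 → fraction 1/2
Expected count = 1/2 × 536 = 268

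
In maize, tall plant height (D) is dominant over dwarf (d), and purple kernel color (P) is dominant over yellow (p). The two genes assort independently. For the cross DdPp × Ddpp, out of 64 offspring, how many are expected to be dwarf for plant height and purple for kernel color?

Dihybrid cross DdPp × Ddpp — consider each gene separately:
plant height: Dd × Dd → 1 DD, 2 Dd, 1 dd → 3 D_ : 1 dd (out of 4)
kernel color: Pp × pp → 2 Pp, 2 pp → 2 P_ : 2 pp (out of 4)
Looking for: dwarf (dd) and purple (P_)
P(dwarf) = 1/4, P(purple) = 2/4
P(both) = 1/4 × 2/4 = 2/16 = 1/8
Expected count = 1/8 × 64 = 8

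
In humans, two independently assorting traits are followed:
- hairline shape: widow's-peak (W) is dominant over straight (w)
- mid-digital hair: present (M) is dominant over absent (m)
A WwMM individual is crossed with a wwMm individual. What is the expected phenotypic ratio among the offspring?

Dihybrid cross WwMM × wwMm — consider each gene separately:
hairline shape: Ww × ww → 2 Ww, 2 ww → 2 W_ : 2 ww (out of 4)
mid-digital hair: MM × Mm → 2 MM, 2 Mm → 4 M_ (out of 4)
Combine (counts out of 4 × 4 = 16): widow's-peak/present (W_M_) = 2×4 = 8; straight/present (wwM_) = 2×4 = 8
Phenotype counts (out of 16): 8 widow's-peak/present, 8 straight/present
Ratio: 1 widow's-peak/present : 1 straight/present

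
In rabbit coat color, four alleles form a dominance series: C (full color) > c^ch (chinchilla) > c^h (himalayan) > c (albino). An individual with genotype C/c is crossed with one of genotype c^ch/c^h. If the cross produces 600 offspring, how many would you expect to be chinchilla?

Cross: C/c × c^ch/c^h
Allele dominance: C > c^ch > c^h > c
Offspring genotypes: 1 C/c^ch, 1 C/c^h, 1 c^ch/c, 1 c^h/c
Phenotype counts: 2 full color, 1 chinchilla, 1 himalayan
chinchilla: 1 out of 4 → fraction 1/4
Expected count = 1/4 × 600 = 150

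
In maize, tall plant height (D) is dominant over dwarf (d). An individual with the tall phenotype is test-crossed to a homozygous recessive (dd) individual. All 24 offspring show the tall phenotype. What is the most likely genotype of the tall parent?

Test cross: ? × dd
All offspring are tall.
If the unknown parent were heterozygous (Dd), about half of 24 offspring would be dwarf; none are. The unknown parent is most likely homozygous dominant (DD).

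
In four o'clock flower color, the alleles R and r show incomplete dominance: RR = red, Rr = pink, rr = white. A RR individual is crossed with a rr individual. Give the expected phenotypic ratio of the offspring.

Punnett square for RR × rr:
Offspring genotypes: 4 Rr
Phenotype counts: 4 pink
Ratio: all pink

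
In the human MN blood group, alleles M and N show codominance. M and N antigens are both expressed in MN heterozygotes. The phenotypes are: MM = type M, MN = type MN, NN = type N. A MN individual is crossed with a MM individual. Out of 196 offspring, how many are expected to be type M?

Punnett square for MN × MM:
Offspring genotypes: 2 MM, 2 MN
Phenotype counts: 2 type M, 2 type MN
type M: 2 out of 4 → fraction 1/2
Expected count = 1/2 × 196 = 98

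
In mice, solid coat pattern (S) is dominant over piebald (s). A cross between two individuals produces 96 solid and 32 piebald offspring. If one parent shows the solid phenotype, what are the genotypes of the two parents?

Observed offspring: 96 solid, 32 piebald
The observed ratio simplifies to 3:1. Piebald (ss) offspring appear, so each parent must contribute one s allele. The parent stated to show solid carries S, so it is Ss. The other parent is then either Ss or ss: Ss × ss would give a 1:1 split, whereas Ss × Ss gives 3:1 — matching the data. So both parents are heterozygous (Ss × Ss).
Parent genotypes: Ss × Ss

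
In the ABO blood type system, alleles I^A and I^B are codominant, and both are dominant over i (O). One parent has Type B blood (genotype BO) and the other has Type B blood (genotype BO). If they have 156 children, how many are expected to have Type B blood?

Cross: BO × BO
Possible offspring genotypes: 1 BB, 2 BO, 1 OO
Blood type counts: 3 Type B, 1 Type O
Probability of Type B: 3/4
Expected count = 3/4 × 156 = 117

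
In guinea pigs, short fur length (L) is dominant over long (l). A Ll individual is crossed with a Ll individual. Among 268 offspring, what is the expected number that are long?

Punnett square for Ll × Ll:
Offspring genotypes: 1 LL, 2 Ll, 1 ll
short: 3, long: 1
long: 1 out of 4 → fraction 1/4
Expected count = 1/4 × 268 = 67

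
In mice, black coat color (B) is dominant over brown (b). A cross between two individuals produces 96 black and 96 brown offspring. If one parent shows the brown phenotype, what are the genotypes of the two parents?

Observed offspring: 96 black, 96 brown
The observed ratio simplifies to 1:1. One parent shows brown, so its genotype must be bb. A 1:1 offspring split requires the other parent to be heterozygous (Bb).
Parent genotypes: bb × Bb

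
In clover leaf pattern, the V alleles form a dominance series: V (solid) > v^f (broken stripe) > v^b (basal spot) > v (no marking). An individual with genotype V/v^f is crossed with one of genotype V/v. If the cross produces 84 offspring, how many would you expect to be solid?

Cross: V/v^f × V/v
Allele dominance: V > v^f > v^b > v
Offspring genotypes: 1 V/V, 1 V/v, 1 V/v^f, 1 v^f/v
Phenotype counts: 3 solid, 1 broken stripe
solid: 3 out of 4 → fraction 3/4
Expected count = 3/4 × 84 = 63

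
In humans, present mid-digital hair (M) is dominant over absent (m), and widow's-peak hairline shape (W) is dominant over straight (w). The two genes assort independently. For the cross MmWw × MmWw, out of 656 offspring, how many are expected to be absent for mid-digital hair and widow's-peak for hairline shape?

Dihybrid cross MmWw × MmWw — consider each gene separately:
mid-digital hair: Mm × Mm → 1 MM, 2 Mm, 1 mm → 3 M_ : 1 mm (out of 4)
hairline shape: Ww × Ww → 1 WW, 2 Ww, 1 ww → 3 W_ : 1 ww (out of 4)
Looking for: absent (mm) and widow's-peak (W_)
P(absent) = 1/4, P(widow's-peak) = 3/4
P(both) = 1/4 × 3/4 = 3/16
Expected count = 3/16 × 656 = 123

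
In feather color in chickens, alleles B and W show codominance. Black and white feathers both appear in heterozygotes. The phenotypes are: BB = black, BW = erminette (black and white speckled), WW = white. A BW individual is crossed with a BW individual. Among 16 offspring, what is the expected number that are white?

Punnett square for BW × BW:
Offspring genotypes: 1 BB, 2 BW, 1 WW
Phenotype counts: 1 black, 2 erminette (black and white speckled), 1 white
white: 1 out of 4 → fraction 1/4
Expected count = 1/4 × 16 = 4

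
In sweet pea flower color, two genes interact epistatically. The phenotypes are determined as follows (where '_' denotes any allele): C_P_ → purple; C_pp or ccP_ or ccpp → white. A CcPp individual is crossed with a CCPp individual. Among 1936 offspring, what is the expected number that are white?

Cross: CcPp × CCPp — consider each gene separately:
C gene: Cc × CC → 2 CC, 2 Cc → 4 C_ (out of 4)
P gene: Pp × Pp → 1 PP, 2 Pp, 1 pp → 3 P_ : 1 pp (out of 4)
Genotype classes (out of 4 × 4 = 16): C_P_ = 4×3 = 12; C_pp = 4×1 = 4
Apply the phenotype rules: C_P_ (12) → purple; C_pp (4) → white
Phenotype counts (out of 16): 12 purple, 4 white
white: 4 out of 16 → fraction 1/4
Expected count = 1/4 × 1936 = 484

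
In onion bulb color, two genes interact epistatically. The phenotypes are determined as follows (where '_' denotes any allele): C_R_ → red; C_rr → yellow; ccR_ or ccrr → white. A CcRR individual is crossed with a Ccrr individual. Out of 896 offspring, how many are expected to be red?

Cross: CcRR × Ccrr — consider each gene separately:
C gene: Cc × Cc → 1 CC, 2 Cc, 1 cc → 3 C_ : 1 cc (out of 4)
R gene: RR × rr → 4 Rr → 4 R_ (out of 4)
Genotype classes (out of 4 × 4 = 16): C_R_ = 3×4 = 12; ccR_ = 1×4 = 4
Apply the phenotype rules: C_R_ (12) → red; ccR_ (4) → white
Phenotype counts (out of 16): 12 red, 4 white
red: 12 out of 16 → fraction 3/4
Expected count = 3/4 × 896 = 672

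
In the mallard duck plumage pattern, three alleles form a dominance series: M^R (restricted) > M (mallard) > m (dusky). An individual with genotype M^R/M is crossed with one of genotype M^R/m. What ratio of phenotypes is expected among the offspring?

Cross: M^R/M × M^R/m
Allele dominance: M^R > M > m
Offspring genotypes: 1 M^R/M^R, 1 M^R/m, 1 M^R/M, 1 M/m
Phenotype counts: 3 restricted, 1 mallard
Ratio: 3 restricted : 1 mallard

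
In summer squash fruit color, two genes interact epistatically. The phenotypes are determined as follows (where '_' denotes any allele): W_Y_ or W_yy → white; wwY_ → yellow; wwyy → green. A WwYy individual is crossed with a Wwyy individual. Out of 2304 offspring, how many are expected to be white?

Cross: WwYy × Wwyy — consider each gene separately:
W gene: Ww × Ww → 1 WW, 2 Ww, 1 ww → 3 W_ : 1 ww (out of 4)
Y gene: Yy × yy → 2 Yy, 2 yy → 2 Y_ : 2 yy (out of 4)
Genotype classes (out of 4 × 4 = 16): W_Y_ = 3×2 = 6; W_yy = 3×2 = 6; wwY_ = 1×2 = 2; wwyy = 1×2 = 2
Apply the phenotype rules: W_Y_ (6) + W_yy (6) → white; wwY_ (2) → yellow; wwyy (2) → green
Phenotype counts (out of 16): 12 white, 2 yellow, 2 green
white: 12 out of 16 → fraction 3/4
Expected count = 3/4 × 2304 = 1728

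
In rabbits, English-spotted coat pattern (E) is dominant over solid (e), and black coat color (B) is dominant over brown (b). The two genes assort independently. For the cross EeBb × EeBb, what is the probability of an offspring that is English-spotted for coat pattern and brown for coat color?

Dihybrid cross EeBb × EeBb — consider each gene separately:
coat pattern: Ee × Ee → 1 EE, 2 Ee, 1 ee → 3 E_ : 1 ee (out of 4)
coat color: Bb × Bb → 1 BB, 2 Bb, 1 bb → 3 B_ : 1 bb (out of 4)
Looking for: English-spotted (E_) and brown (bb)
P(English-spotted) = 3/4, P(brown) = 1/4
P(both) = 3/4 × 1/4 = 3/16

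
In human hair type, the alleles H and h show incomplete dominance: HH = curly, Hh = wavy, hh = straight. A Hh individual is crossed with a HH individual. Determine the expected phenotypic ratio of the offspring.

Punnett square for Hh × HH:
Offspring genotypes: 2 HH, 2 Hh
Phenotype counts: 2 curly, 2 wavy
Ratio: 1 curly : 1 wavy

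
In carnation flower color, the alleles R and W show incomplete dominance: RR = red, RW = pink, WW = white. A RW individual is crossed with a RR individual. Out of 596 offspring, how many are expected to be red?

Punnett square for RW × RR:
Offspring genotypes: 2 RR, 2 RW
Phenotype counts: 2 red, 2 pink
red: 2 out of 4 → fraction 1/2
Expected count = 1/2 × 596 = 298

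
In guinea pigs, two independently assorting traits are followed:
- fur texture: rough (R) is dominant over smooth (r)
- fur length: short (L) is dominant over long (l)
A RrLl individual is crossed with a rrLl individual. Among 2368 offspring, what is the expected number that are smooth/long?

Dihybrid cross RrLl × rrLl — consider each gene separately:
fur texture: Rr × rr → 2 Rr, 2 rr → 2 R_ : 2 rr (out of 4)
fur length: Ll × Ll → 1 LL, 2 Ll, 1 ll → 3 L_ : 1 ll (out of 4)
Combine (counts out of 4 × 4 = 16): rough/short (R_L_) = 2×3 = 6; rough/long (R_ll) = 2×1 = 2; smooth/short (rrL_) = 2×3 = 6; smooth/long (rrll) = 2×1 = 2
Phenotype counts (out of 16): 6 rough/short, 2 rough/long, 6 smooth/short, 2 smooth/long
smooth/long: 2 out of 16 → fraction 1/8
Expected count = 1/8 × 2368 = 296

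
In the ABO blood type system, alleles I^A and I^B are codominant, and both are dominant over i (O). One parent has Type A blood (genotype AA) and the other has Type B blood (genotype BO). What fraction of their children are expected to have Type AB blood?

Cross: AA × BO
Possible offspring genotypes: 2 AB, 2 AO
Blood type counts: 2 Type AB, 2 Type A
Probability of Type AB: 2/4 = 1/2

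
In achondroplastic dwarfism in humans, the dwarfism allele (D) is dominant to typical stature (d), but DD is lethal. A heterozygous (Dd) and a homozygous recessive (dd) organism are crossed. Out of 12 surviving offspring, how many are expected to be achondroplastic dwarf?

Cross: Dd × dd
Punnett square offspring (before lethality): 2 Dd, 2 dd
No DD offspring are produced in this cross.
achondroplastic dwarf: 2 out of 4 → fraction 1/2
Expected count = 1/2 × 12 = 6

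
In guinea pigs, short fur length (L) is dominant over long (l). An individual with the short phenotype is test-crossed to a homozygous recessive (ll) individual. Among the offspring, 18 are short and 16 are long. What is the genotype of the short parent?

Test cross: ? × ll
Offspring: 18 short, 16 long — approximately 1:1.
A 1:1 ratio in a test cross indicates the unknown parent is heterozygous (Ll).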